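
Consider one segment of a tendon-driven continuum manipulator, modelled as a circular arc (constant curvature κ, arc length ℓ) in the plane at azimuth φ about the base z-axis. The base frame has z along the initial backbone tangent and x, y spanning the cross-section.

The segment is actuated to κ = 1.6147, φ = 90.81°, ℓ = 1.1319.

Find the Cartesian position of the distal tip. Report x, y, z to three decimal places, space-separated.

θ = κ·ℓ = 1.6147 × 1.1319 = 1.82768 rad
ρ = (1 − cos θ)/κ = (1 − -0.25407)/1.6147 = 0.77666
z = sin θ / κ = 0.96719/1.6147 = 0.59899
x = ρ cos φ = 0.77666 × cos(90.81°) = -0.01098
y = ρ sin φ = 0.77666 × sin(90.81°) = 0.77658

-0.011 0.777 0.599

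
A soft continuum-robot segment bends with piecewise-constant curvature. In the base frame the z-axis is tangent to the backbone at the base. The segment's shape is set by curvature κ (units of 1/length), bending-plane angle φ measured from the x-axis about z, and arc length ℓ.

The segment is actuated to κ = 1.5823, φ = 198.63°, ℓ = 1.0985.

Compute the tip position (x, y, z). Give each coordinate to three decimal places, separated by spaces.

-0.699 -0.236 0.623

θ = κ·ℓ = 1.5823 × 1.0985 = 1.73816 rad
ρ = (1 − cos θ)/κ = (1 − -0.16658)/1.5823 = 0.73727
z = sin θ / κ = 0.98603/1.5823 = 0.62316
x = ρ cos φ = 0.73727 × cos(198.63°) = -0.69864
y = ρ sin φ = 0.73727 × sin(198.63°) = -0.23552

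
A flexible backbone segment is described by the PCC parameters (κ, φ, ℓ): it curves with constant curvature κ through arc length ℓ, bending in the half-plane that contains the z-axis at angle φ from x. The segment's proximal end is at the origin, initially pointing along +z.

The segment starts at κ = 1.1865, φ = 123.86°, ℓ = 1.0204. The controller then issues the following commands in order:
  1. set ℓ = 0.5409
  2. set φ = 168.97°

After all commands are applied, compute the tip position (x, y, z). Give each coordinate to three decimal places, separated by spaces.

initial: κ=1.1865, φ=123.86°, ℓ=1.0204
cmd 1: set ℓ=0.5409 → (κ,φ,ℓ)=(1.1865,123.86°,0.5409) → tip=(-0.0934,0.1393,0.5045)
cmd 2: set φ=168.97° → (κ,φ,ℓ)=(1.1865,168.97°,0.5409) → tip=(-0.1646,0.0321,0.5045)

-0.165 0.032 0.505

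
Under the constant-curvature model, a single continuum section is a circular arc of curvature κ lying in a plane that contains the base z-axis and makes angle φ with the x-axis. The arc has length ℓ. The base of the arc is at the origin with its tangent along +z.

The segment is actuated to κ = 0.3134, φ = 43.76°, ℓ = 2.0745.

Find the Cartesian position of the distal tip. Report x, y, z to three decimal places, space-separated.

0.470 0.450 1.931

θ = κ·ℓ = 0.3134 × 2.0745 = 0.65015 rad
ρ = (1 − cos θ)/κ = (1 − 0.79599)/0.3134 = 0.65094
z = sin θ / κ = 0.60530/0.3134 = 1.93141
x = ρ cos φ = 0.65094 × cos(43.76°) = 0.47014
y = ρ sin φ = 0.65094 × sin(43.76°) = 0.45022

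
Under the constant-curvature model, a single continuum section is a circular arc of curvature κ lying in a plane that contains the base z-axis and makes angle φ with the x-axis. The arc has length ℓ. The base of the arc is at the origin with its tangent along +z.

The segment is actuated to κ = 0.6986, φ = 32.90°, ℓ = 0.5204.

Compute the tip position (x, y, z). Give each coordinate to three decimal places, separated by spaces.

0.079 0.051 0.509

θ = κ·ℓ = 0.6986 × 0.5204 = 0.36355 rad
ρ = (1 − cos θ)/κ = (1 − 0.93464)/0.6986 = 0.09356
z = sin θ / κ = 0.35560/0.6986 = 0.50901
x = ρ cos φ = 0.09356 × cos(32.90°) = 0.07855
y = ρ sin φ = 0.09356 × sin(32.90°) = 0.05082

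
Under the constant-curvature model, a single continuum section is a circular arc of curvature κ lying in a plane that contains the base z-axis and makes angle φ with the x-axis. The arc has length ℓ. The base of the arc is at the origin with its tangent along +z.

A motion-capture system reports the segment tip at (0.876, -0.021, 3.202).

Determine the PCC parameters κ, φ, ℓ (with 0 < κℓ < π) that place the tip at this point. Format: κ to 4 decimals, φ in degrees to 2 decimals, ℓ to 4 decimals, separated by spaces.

ρ = √(x²+y²) = √(0.876² + -0.021²) = 0.87625
φ = atan2(y, x) mod 360° = atan2(-0.021, 0.876) = 358.6267°
|p|² = ρ² + z² = 0.87625² + 3.202² = 11.02062
κ = 2ρ / |p|² = 2×0.87625 / 11.02062 = 0.15902
θ = 2·atan2(ρ, z) = 2·atan2(0.87625, 3.202) = 0.53424 rad
ℓ = θ/κ = 0.53424/0.15902 = 3.35954

0.1590 358.63 3.3595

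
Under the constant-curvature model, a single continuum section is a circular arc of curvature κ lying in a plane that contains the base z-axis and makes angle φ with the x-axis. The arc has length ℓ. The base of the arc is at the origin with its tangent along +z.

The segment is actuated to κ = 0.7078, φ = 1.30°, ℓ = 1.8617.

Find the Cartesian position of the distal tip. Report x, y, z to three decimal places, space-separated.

1.059 0.024 1.368

θ = κ·ℓ = 0.7078 × 1.8617 = 1.31771 rad
ρ = (1 − cos θ)/κ = (1 − 0.25039)/0.7078 = 1.05907
z = sin θ / κ = 0.96814/0.7078 = 1.36782
x = ρ cos φ = 1.05907 × cos(1.30°) = 1.05880
y = ρ sin φ = 1.05907 × sin(1.30°) = 0.02403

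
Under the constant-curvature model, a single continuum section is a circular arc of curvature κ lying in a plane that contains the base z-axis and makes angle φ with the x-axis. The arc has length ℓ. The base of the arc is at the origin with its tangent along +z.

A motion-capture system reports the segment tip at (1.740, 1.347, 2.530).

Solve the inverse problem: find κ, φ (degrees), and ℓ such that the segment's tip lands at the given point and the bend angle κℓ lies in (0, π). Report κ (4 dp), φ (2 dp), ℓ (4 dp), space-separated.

0.3914 37.74 3.6575

ρ = √(x²+y²) = √(1.740² + 1.347²) = 2.20046
φ = atan2(y, x) mod 360° = atan2(1.347, 1.740) = 37.7448°
|p|² = ρ² + z² = 2.20046² + 2.530² = 11.24291
κ = 2ρ / |p|² = 2×2.20046 / 11.24291 = 0.39144
θ = 2·atan2(ρ, z) = 2·atan2(2.20046, 2.530) = 1.43169 rad
ℓ = θ/κ = 1.43169/0.39144 = 3.65751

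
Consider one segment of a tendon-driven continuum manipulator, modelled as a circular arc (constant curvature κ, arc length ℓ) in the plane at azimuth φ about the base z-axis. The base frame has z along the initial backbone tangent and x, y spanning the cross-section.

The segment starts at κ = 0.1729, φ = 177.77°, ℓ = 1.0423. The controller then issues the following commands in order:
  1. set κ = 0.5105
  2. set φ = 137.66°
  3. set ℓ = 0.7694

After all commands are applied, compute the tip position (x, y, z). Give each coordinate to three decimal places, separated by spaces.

initial: κ=0.1729, φ=177.77°, ℓ=1.0423
cmd 1: set κ=0.5105 → (κ,φ,ℓ)=(0.5105,177.77°,1.0423) → tip=(-0.2706,0.0105,0.9938)
cmd 2: set φ=137.66° → (κ,φ,ℓ)=(0.5105,137.66°,1.0423) → tip=(-0.2002,0.1824,0.9938)
cmd 3: set ℓ=0.7694 → (κ,φ,ℓ)=(0.5105,137.66°,0.7694) → tip=(-0.1103,0.1005,0.7498)

-0.110 0.100 0.750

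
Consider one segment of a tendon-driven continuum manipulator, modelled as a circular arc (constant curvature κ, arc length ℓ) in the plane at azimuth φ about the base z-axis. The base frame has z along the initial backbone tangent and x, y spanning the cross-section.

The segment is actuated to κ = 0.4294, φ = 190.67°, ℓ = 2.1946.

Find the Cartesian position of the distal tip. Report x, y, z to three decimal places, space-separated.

θ = κ·ℓ = 0.4294 × 2.1946 = 0.94236 rad
ρ = (1 − cos θ)/κ = (1 − 0.58788)/0.4294 = 0.95976
z = sin θ / κ = 0.80895/0.4294 = 1.88390
x = ρ cos φ = 0.95976 × cos(190.67°) = -0.94316
y = ρ sin φ = 0.95976 × sin(190.67°) = -0.17770

-0.943 -0.178 1.884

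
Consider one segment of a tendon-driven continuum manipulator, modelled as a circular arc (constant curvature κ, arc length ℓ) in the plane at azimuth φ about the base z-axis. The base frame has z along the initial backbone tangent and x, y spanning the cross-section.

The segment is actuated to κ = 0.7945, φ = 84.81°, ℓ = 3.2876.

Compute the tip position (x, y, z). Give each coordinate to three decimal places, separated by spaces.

0.212 2.335 0.636

θ = κ·ℓ = 0.7945 × 3.2876 = 2.61200 rad
ρ = (1 − cos θ)/κ = (1 − -0.86301)/0.7945 = 2.34489
z = sin θ / κ = 0.50518/0.7945 = 0.63585
x = ρ cos φ = 2.34489 × cos(84.81°) = 0.21212
y = ρ sin φ = 2.34489 × sin(84.81°) = 2.33527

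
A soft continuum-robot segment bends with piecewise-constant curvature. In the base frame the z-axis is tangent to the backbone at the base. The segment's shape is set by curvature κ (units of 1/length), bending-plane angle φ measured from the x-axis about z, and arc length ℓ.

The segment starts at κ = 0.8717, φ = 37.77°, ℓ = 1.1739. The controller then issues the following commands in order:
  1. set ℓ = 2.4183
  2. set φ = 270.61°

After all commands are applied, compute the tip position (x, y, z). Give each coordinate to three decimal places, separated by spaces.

0.018 -1.734 0.986

initial: κ=0.8717, φ=37.77°, ℓ=1.1739
cmd 1: set ℓ=2.4183 → (κ,φ,ℓ)=(0.8717,37.77°,2.4183) → tip=(1.3709,1.0622,0.9856)
cmd 2: set φ=270.61° → (κ,φ,ℓ)=(0.8717,270.61°,2.4183) → tip=(0.0185,-1.7342,0.9856)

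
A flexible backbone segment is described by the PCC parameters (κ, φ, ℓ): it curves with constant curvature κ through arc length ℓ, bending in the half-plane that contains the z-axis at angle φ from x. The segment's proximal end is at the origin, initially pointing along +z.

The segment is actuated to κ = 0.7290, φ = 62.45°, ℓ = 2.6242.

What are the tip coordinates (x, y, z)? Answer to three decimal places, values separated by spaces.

0.847 1.624 1.292

θ = κ·ℓ = 0.7290 × 2.6242 = 1.91304 rad
ρ = (1 − cos θ)/κ = (1 − -0.33560)/0.7290 = 1.83210
z = sin θ / κ = 0.94200/0.7290 = 1.29219
x = ρ cos φ = 1.83210 × cos(62.45°) = 0.84739
y = ρ sin φ = 1.83210 × sin(62.45°) = 1.62436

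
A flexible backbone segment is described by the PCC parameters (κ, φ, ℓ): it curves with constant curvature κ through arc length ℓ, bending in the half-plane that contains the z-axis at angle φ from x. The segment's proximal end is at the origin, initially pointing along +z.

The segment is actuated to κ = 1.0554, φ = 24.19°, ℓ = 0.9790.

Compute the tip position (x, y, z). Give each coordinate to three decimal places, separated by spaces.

0.422 0.189 0.814

θ = κ·ℓ = 1.0554 × 0.9790 = 1.03324 rad
ρ = (1 − cos θ)/κ = (1 − 0.51204)/1.0554 = 0.46234
z = sin θ / κ = 0.85896/1.0554 = 0.81387
x = ρ cos φ = 0.46234 × cos(24.19°) = 0.42175
y = ρ sin φ = 0.46234 × sin(24.19°) = 0.18945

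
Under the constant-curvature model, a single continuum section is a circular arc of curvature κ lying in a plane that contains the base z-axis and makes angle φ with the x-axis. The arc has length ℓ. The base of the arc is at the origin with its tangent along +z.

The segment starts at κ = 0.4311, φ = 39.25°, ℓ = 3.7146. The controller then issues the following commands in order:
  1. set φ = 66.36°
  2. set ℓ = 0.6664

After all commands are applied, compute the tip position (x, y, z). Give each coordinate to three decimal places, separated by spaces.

initial: κ=0.4311, φ=39.25°, ℓ=3.7146
cmd 1: set φ=66.36° → (κ,φ,ℓ)=(0.4311,66.36°,3.7146) → tip=(0.9586,2.1899,2.3186)
cmd 2: set ℓ=0.6664 → (κ,φ,ℓ)=(0.4311,66.36°,0.6664) → tip=(0.0381,0.0871,0.6573)

0.038 0.087 0.657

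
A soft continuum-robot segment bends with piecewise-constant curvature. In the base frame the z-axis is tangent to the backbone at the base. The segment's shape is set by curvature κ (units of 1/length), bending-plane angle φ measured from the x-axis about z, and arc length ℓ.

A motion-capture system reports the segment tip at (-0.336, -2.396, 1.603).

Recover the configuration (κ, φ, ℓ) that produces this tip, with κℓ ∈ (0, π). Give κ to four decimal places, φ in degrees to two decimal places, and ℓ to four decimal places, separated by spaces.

ρ = √(x²+y²) = √(-0.336² + -2.396²) = 2.41944
φ = atan2(y, x) mod 360° = atan2(-2.396, -0.336) = 262.0173°
|p|² = ρ² + z² = 2.41944² + 1.603² = 8.42332
κ = 2ρ / |p|² = 2×2.41944 / 8.42332 = 0.57446
θ = 2·atan2(ρ, z) = 2·atan2(2.41944, 1.603) = 1.97130 rad
ℓ = θ/κ = 1.97130/0.57446 = 3.43155

0.5745 262.02 3.4316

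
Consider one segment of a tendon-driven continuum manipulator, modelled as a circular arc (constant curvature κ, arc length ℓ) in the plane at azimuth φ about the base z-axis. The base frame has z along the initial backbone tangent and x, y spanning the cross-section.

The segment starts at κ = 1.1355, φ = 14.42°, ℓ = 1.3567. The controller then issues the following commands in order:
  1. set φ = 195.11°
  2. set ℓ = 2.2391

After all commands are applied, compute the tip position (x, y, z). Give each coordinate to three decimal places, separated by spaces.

initial: κ=1.1355, φ=14.42°, ℓ=1.3567
cmd 1: set φ=195.11° → (κ,φ,ℓ)=(1.1355,195.11°,1.3567) → tip=(-0.8245,-0.2226,0.8803)
cmd 2: set ℓ=2.2391 → (κ,φ,ℓ)=(1.1355,195.11°,2.2391) → tip=(-1.5524,-0.4192,0.4966)

-1.552 -0.419 0.497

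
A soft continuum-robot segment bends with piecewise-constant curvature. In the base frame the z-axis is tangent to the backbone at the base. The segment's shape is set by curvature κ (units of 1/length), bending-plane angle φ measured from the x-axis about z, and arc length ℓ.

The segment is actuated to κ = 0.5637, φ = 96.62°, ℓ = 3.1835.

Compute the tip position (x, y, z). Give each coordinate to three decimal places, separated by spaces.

-0.250 2.153 1.730

θ = κ·ℓ = 0.5637 × 3.1835 = 1.79454 rad
ρ = (1 − cos θ)/κ = (1 − -0.22188)/0.5637 = 2.16761
z = sin θ / κ = 0.97507/0.5637 = 1.72977
x = ρ cos φ = 2.16761 × cos(96.62°) = -0.24989
y = ρ sin φ = 2.16761 × sin(96.62°) = 2.15316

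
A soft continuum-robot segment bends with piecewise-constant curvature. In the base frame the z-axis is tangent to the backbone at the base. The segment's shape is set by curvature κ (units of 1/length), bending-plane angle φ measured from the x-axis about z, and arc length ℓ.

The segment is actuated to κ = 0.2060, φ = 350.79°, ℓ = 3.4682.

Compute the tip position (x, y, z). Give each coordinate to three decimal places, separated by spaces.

θ = κ·ℓ = 0.2060 × 3.4682 = 0.71445 rad
ρ = (1 − cos θ)/κ = (1 − 0.75545)/0.2060 = 1.18712
z = sin θ / κ = 0.65520/0.2060 = 3.18059
x = ρ cos φ = 1.18712 × cos(350.79°) = 1.17181
y = ρ sin φ = 1.18712 × sin(350.79°) = -0.19000

1.172 -0.190 3.181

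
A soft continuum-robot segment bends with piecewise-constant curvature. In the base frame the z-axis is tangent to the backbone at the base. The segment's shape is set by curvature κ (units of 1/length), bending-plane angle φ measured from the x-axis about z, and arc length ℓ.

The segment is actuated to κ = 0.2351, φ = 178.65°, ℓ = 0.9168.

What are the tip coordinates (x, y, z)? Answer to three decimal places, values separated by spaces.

-0.098 0.002 0.910

θ = κ·ℓ = 0.2351 × 0.9168 = 0.21554 rad
ρ = (1 − cos θ)/κ = (1 − 0.97686)/0.2351 = 0.09842
z = sin θ / κ = 0.21387/0.2351 = 0.90972
x = ρ cos φ = 0.09842 × cos(178.65°) = -0.09839
y = ρ sin φ = 0.09842 × sin(178.65°) = 0.00232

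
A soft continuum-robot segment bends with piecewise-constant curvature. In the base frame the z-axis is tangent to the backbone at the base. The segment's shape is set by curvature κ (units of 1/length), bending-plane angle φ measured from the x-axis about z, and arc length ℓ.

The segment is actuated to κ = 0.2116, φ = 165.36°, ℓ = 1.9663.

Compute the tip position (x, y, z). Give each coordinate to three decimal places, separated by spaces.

θ = κ·ℓ = 0.2116 × 1.9663 = 0.41607 rad
ρ = (1 − cos θ)/κ = (1 − 0.91468)/0.2116 = 0.40319
z = sin θ / κ = 0.40417/0.2116 = 1.91006
x = ρ cos φ = 0.40319 × cos(165.36°) = -0.39010
y = ρ sin φ = 0.40319 × sin(165.36°) = 0.10190

-0.390 0.102 1.910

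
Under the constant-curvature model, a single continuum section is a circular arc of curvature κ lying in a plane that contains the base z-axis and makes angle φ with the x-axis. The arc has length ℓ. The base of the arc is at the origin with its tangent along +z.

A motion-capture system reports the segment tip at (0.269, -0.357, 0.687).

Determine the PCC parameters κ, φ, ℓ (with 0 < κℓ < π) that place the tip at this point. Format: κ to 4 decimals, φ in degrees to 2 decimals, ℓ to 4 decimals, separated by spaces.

ρ = √(x²+y²) = √(0.269² + -0.357²) = 0.44700
φ = atan2(y, x) mod 360° = atan2(-0.357, 0.269) = 306.9981°
|p|² = ρ² + z² = 0.44700² + 0.687² = 0.67178
κ = 2ρ / |p|² = 2×0.44700 / 0.67178 = 1.33080
θ = 2·atan2(ρ, z) = 2·atan2(0.44700, 0.687) = 1.15367 rad
ℓ = θ/κ = 1.15367/1.33080 = 0.86690

1.3308 307.00 0.8669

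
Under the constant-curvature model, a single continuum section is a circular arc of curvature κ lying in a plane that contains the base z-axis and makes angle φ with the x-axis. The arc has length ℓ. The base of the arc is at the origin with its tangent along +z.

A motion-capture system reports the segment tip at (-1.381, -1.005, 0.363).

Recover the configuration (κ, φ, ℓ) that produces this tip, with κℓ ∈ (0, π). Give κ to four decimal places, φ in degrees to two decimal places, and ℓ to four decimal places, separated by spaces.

ρ = √(x²+y²) = √(-1.381² + -1.005²) = 1.70798
φ = atan2(y, x) mod 360° = atan2(-1.005, -1.381) = 216.0446°
|p|² = ρ² + z² = 1.70798² + 0.363² = 3.04895
κ = 2ρ / |p|² = 2×1.70798 / 3.04895 = 1.12037
θ = 2·atan2(ρ, z) = 2·atan2(1.70798, 0.363) = 2.72276 rad
ℓ = θ/κ = 2.72276/1.12037 = 2.43024

1.1204 216.04 2.4302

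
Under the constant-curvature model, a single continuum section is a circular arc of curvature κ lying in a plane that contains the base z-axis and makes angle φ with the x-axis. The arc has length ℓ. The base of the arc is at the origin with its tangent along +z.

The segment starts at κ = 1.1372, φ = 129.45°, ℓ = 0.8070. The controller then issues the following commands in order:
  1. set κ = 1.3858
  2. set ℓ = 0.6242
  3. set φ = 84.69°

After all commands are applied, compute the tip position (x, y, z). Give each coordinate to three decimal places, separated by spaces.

initial: κ=1.1372, φ=129.45°, ℓ=0.8070
cmd 1: set κ=1.3858 → (κ,φ,ℓ)=(1.3858,129.45°,0.8070) → tip=(-0.2581,0.3136,0.6490)
cmd 2: set ℓ=0.6242 → (κ,φ,ℓ)=(1.3858,129.45°,0.6242) → tip=(-0.1611,0.1958,0.5492)
cmd 3: set φ=84.69° → (κ,φ,ℓ)=(1.3858,84.69°,0.6242) → tip=(0.0235,0.2525,0.5492)

0.023 0.252 0.549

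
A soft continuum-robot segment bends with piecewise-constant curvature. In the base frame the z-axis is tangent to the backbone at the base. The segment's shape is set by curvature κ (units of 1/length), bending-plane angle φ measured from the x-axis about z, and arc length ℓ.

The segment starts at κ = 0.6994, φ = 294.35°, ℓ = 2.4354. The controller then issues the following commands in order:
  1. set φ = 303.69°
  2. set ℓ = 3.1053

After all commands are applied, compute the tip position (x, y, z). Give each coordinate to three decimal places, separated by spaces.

initial: κ=0.6994, φ=294.35°, ℓ=2.4354
cmd 1: set φ=303.69° → (κ,φ,ℓ)=(0.6994,303.69°,2.4354) → tip=(0.8979,-1.3469,1.4173)
cmd 2: set ℓ=3.1053 → (κ,φ,ℓ)=(0.6994,303.69°,3.1053) → tip=(1.2416,-1.8624,1.1792)

1.242 -1.862 1.179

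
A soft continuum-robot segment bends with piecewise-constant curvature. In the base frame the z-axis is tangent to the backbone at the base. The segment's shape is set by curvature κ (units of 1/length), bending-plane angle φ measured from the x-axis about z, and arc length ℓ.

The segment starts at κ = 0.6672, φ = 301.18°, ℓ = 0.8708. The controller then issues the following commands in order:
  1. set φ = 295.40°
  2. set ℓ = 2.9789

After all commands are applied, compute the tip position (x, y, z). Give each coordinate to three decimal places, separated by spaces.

initial: κ=0.6672, φ=301.18°, ℓ=0.8708
cmd 1: set φ=295.40° → (κ,φ,ℓ)=(0.6672,295.40°,0.8708) → tip=(0.1055,-0.2222,0.8226)
cmd 2: set ℓ=2.9789 → (κ,φ,ℓ)=(0.6672,295.40°,2.9789) → tip=(0.9031,-1.9019,1.3705)

0.903 -1.902 1.371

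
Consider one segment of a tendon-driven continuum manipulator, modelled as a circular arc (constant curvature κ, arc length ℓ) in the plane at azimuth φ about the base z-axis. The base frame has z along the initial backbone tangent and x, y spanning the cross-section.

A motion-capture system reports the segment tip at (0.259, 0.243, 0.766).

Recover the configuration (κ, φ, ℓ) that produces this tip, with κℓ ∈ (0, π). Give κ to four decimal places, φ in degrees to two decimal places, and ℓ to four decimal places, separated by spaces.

0.9964 43.17 0.8714

ρ = √(x²+y²) = √(0.259² + 0.243²) = 0.35515
φ = atan2(y, x) mod 360° = atan2(0.243, 0.259) = 43.1745°
|p|² = ρ² + z² = 0.35515² + 0.766² = 0.71289
κ = 2ρ / |p|² = 2×0.35515 / 0.71289 = 0.99637
θ = 2·atan2(ρ, z) = 2·atan2(0.35515, 0.766) = 0.86828 rad
ℓ = θ/κ = 0.86828/0.99637 = 0.87144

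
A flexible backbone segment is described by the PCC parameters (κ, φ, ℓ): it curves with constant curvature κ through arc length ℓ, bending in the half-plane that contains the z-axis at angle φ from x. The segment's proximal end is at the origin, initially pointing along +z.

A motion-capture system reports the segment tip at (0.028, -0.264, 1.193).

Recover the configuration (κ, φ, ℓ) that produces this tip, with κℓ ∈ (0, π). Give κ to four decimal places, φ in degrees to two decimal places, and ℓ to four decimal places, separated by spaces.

ρ = √(x²+y²) = √(0.028² + -0.264²) = 0.26548
φ = atan2(y, x) mod 360° = atan2(-0.264, 0.028) = 276.0542°
|p|² = ρ² + z² = 0.26548² + 1.193² = 1.49373
κ = 2ρ / |p|² = 2×0.26548 / 1.49373 = 0.35546
θ = 2·atan2(ρ, z) = 2·atan2(0.26548, 1.193) = 0.43793 rad
ℓ = θ/κ = 0.43793/0.35546 = 1.23200

0.3555 276.05 1.2320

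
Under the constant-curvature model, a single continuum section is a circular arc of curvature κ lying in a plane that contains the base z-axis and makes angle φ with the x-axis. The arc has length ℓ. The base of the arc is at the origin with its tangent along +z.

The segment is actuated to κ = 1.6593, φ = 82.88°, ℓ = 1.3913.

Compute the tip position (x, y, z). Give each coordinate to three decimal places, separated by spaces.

θ = κ·ℓ = 1.6593 × 1.3913 = 2.30858 rad
ρ = (1 − cos θ)/κ = (1 − -0.67265)/1.6593 = 1.00805
z = sin θ / κ = 0.73996/1.6593 = 0.44595
x = ρ cos φ = 1.00805 × cos(82.88°) = 0.12495
y = ρ sin φ = 1.00805 × sin(82.88°) = 1.00027

0.125 1.000 0.446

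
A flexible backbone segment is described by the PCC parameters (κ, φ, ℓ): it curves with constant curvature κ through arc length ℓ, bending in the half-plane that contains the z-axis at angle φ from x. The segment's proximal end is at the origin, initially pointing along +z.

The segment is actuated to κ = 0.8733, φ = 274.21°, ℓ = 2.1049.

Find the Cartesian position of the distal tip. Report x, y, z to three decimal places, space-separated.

0.106 -1.444 1.104

θ = κ·ℓ = 0.8733 × 2.1049 = 1.83821 rad
ρ = (1 − cos θ)/κ = (1 − -0.26424)/0.8733 = 1.44766
z = sin θ / κ = 0.96446/0.8733 = 1.10438
x = ρ cos φ = 1.44766 × cos(274.21°) = 0.10628
y = ρ sin φ = 1.44766 × sin(274.21°) = -1.44375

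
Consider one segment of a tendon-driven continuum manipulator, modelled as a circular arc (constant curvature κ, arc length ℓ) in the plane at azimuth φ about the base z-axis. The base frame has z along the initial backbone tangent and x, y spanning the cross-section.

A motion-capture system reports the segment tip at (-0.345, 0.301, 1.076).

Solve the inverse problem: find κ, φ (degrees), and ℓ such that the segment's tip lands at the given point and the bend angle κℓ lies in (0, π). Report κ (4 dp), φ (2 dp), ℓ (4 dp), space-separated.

ρ = √(x²+y²) = √(-0.345² + 0.301²) = 0.45785
φ = atan2(y, x) mod 360° = atan2(0.301, -0.345) = 138.8965°
|p|² = ρ² + z² = 0.45785² + 1.076² = 1.36740
κ = 2ρ / |p|² = 2×0.45785 / 1.36740 = 0.66966
θ = 2·atan2(ρ, z) = 2·atan2(0.45785, 1.076) = 0.80461 rad
ℓ = θ/κ = 0.80461/0.66966 = 1.20151

0.6697 138.90 1.2015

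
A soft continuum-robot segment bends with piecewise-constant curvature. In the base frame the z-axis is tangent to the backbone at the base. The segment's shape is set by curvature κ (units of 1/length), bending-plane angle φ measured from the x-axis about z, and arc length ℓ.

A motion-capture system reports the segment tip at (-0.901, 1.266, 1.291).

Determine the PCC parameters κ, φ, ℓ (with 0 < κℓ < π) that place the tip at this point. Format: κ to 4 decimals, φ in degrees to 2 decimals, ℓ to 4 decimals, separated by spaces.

ρ = √(x²+y²) = √(-0.901² + 1.266²) = 1.55388
φ = atan2(y, x) mod 360° = atan2(1.266, -0.901) = 125.4391°
|p|² = ρ² + z² = 1.55388² + 1.291² = 4.08124
κ = 2ρ / |p|² = 2×1.55388 / 4.08124 = 0.76148
θ = 2·atan2(ρ, z) = 2·atan2(1.55388, 1.291) = 1.75509 rad
ℓ = θ/κ = 1.75509/0.76148 = 2.30484

0.7615 125.44 2.3048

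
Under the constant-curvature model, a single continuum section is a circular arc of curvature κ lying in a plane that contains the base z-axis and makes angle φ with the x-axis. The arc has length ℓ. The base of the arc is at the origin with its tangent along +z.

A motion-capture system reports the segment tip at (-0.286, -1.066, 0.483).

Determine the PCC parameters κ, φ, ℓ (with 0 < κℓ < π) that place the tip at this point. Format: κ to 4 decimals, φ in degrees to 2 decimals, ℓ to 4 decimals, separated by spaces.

1.5208 254.98 1.5232

ρ = √(x²+y²) = √(-0.286² + -1.066²) = 1.10370
φ = atan2(y, x) mod 360° = atan2(-1.066, -0.286) = 254.9816°
|p|² = ρ² + z² = 1.10370² + 0.483² = 1.45144
κ = 2ρ / |p|² = 2×1.10370 / 1.45144 = 1.52083
θ = 2·atan2(ρ, z) = 2·atan2(1.10370, 0.483) = 2.31657 rad
ℓ = θ/κ = 2.31657/1.52083 = 1.52323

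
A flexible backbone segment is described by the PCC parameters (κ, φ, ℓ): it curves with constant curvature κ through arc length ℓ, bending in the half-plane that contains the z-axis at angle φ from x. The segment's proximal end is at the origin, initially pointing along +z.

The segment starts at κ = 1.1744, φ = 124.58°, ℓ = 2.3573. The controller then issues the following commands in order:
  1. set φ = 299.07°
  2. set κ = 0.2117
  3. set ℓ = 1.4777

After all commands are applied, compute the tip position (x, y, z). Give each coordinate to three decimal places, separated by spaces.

0.111 -0.200 1.454

initial: κ=1.1744, φ=124.58°, ℓ=2.3573
cmd 1: set φ=299.07° → (κ,φ,ℓ)=(1.1744,299.07°,2.3573) → tip=(0.7990,-1.4372,0.3104)
cmd 2: set κ=0.2117 → (κ,φ,ℓ)=(0.2117,299.07°,2.3573) → tip=(0.2799,-0.5035,2.2607)
cmd 3: set ℓ=1.4777 → (κ,φ,ℓ)=(0.2117,299.07°,1.4777) → tip=(0.1114,-0.2004,1.4537)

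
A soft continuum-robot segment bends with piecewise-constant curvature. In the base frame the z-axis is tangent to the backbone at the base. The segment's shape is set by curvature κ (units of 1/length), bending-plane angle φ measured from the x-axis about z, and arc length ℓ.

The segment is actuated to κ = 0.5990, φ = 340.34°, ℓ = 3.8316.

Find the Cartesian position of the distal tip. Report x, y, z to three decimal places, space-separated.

θ = κ·ℓ = 0.5990 × 3.8316 = 2.29513 rad
ρ = (1 − cos θ)/κ = (1 − -0.66264)/0.5990 = 2.77569
z = sin θ / κ = 0.74894/0.5990 = 1.25032
x = ρ cos φ = 2.77569 × cos(340.34°) = 2.61388
y = ρ sin φ = 2.77569 × sin(340.34°) = -0.93385

2.614 -0.934 1.250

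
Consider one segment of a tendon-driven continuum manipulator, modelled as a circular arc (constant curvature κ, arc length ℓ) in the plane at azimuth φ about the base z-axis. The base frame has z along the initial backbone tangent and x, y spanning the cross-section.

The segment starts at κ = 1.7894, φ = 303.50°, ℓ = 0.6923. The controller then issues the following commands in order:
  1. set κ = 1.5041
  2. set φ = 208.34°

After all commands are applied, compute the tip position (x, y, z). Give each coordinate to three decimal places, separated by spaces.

-0.290 -0.156 0.574

initial: κ=1.7894, φ=303.50°, ℓ=0.6923
cmd 1: set κ=1.5041 → (κ,φ,ℓ)=(1.5041,303.50°,0.6923) → tip=(0.1816,-0.2744,0.5738)
cmd 2: set φ=208.34° → (κ,φ,ℓ)=(1.5041,208.34°,0.6923) → tip=(-0.2896,-0.1562,0.5738)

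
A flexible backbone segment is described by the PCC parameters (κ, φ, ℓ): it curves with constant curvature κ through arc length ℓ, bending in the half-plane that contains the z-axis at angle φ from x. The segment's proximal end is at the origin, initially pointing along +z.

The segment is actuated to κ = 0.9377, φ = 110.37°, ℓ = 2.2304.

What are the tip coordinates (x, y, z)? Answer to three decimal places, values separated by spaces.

-0.556 1.497 0.925

θ = κ·ℓ = 0.9377 × 2.2304 = 2.09145 rad
ρ = (1 − cos θ)/κ = (1 − -0.49744)/0.9377 = 1.59693
z = sin θ / κ = 0.86750/0.9377 = 0.92513
x = ρ cos φ = 1.59693 × cos(110.37°) = -0.55586
y = ρ sin φ = 1.59693 × sin(110.37°) = 1.49707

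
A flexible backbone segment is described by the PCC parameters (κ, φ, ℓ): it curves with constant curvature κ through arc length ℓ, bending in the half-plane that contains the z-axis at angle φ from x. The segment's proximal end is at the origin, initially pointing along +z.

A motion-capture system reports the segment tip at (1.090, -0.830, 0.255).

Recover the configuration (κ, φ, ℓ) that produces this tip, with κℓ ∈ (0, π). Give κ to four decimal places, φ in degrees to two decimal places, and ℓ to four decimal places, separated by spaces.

ρ = √(x²+y²) = √(1.090² + -0.830²) = 1.37004
φ = atan2(y, x) mod 360° = atan2(-0.830, 1.090) = 322.7119°
|p|² = ρ² + z² = 1.37004² + 0.255² = 1.94203
κ = 2ρ / |p|² = 2×1.37004 / 1.94203 = 1.41094
θ = 2·atan2(ρ, z) = 2·atan2(1.37004, 0.255) = 2.77355 rad
ℓ = θ/κ = 2.77355/1.41094 = 1.96575

1.4109 322.71 1.9658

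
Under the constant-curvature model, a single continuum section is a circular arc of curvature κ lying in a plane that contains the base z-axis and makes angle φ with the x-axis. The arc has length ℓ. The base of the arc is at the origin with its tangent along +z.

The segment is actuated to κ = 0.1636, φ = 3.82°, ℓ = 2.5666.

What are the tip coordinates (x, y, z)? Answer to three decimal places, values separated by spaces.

θ = κ·ℓ = 0.1636 × 2.5666 = 0.41990 rad
ρ = (1 − cos θ)/κ = (1 − 0.91313)/0.1636 = 0.53098
z = sin θ / κ = 0.40767/0.1636 = 2.49184
x = ρ cos φ = 0.53098 × cos(3.82°) = 0.52980
y = ρ sin φ = 0.53098 × sin(3.82°) = 0.03538

0.530 0.035 2.492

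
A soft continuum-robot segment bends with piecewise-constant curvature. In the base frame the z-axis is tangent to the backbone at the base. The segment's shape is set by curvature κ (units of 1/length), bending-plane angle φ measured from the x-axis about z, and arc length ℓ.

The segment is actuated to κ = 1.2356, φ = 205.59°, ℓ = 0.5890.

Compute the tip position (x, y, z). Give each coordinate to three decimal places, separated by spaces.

θ = κ·ℓ = 1.2356 × 0.5890 = 0.72777 rad
ρ = (1 − cos θ)/κ = (1 − 0.74666)/1.2356 = 0.20503
z = sin θ / κ = 0.66521/1.2356 = 0.53837
x = ρ cos φ = 0.20503 × cos(205.59°) = -0.18492
y = ρ sin φ = 0.20503 × sin(205.59°) = -0.08856

-0.185 -0.089 0.538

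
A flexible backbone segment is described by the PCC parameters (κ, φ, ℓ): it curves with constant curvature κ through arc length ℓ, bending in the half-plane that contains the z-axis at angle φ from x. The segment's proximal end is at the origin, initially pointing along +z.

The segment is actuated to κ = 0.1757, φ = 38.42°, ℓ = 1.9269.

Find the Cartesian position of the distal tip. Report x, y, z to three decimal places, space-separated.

θ = κ·ℓ = 0.1757 × 1.9269 = 0.33856 rad
ρ = (1 − cos θ)/κ = (1 − 0.94324)/0.1757 = 0.32308
z = sin θ / κ = 0.33213/0.1757 = 1.89030
x = ρ cos φ = 0.32308 × cos(38.42°) = 0.25312
y = ρ sin φ = 0.32308 × sin(38.42°) = 0.20077

0.253 0.201 1.890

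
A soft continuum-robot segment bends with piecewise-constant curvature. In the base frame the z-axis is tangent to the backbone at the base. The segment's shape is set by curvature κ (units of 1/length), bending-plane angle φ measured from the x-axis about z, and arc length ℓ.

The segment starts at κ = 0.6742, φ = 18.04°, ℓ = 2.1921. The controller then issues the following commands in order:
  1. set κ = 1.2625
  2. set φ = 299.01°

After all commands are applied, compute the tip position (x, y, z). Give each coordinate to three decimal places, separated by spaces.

0.742 -1.338 0.289

initial: κ=0.6742, φ=18.04°, ℓ=2.1921
cmd 1: set κ=1.2625 → (κ,φ,ℓ)=(1.2625,18.04°,2.1921) → tip=(1.4542,0.4736,0.2894)
cmd 2: set φ=299.01° → (κ,φ,ℓ)=(1.2625,299.01°,2.1921) → tip=(0.7417,-1.3375,0.2894)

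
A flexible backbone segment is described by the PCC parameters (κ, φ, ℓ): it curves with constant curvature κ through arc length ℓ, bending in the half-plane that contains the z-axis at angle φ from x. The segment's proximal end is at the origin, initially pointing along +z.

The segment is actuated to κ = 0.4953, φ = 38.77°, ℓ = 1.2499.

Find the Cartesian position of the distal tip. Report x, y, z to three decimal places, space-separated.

0.292 0.235 1.172

θ = κ·ℓ = 0.4953 × 1.2499 = 0.61908 rad
ρ = (1 − cos θ)/κ = (1 − 0.81442)/0.4953 = 0.37469
z = sin θ / κ = 0.58028/0.4953 = 1.17158
x = ρ cos φ = 0.37469 × cos(38.77°) = 0.29213
y = ρ sin φ = 0.37469 × sin(38.77°) = 0.23463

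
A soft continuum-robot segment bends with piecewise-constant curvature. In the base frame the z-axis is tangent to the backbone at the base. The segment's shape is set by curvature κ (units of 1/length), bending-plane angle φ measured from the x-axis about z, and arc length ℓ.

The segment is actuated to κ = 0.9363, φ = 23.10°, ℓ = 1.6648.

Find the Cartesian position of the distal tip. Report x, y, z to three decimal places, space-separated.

0.971 0.414 1.068

θ = κ·ℓ = 0.9363 × 1.6648 = 1.55875 rad
ρ = (1 − cos θ)/κ = (1 − 0.01204)/0.9363 = 1.05517
z = sin θ / κ = 0.99993/0.9363 = 1.06796
x = ρ cos φ = 1.05517 × cos(23.10°) = 0.97057
y = ρ sin φ = 1.05517 × sin(23.10°) = 0.41398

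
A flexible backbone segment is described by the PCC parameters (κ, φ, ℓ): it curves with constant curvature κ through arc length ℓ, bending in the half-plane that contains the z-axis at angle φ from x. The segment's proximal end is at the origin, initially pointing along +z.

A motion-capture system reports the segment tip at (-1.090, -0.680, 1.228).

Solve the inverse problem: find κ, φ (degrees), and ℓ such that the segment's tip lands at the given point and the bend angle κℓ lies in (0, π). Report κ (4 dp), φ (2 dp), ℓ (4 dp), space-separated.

0.8135 211.96 1.9864

ρ = √(x²+y²) = √(-1.090² + -0.680²) = 1.28472
φ = atan2(y, x) mod 360° = atan2(-0.680, -1.090) = 211.9581°
|p|² = ρ² + z² = 1.28472² + 1.228² = 3.15848
κ = 2ρ / |p|² = 2×1.28472 / 3.15848 = 0.81350
θ = 2·atan2(ρ, z) = 2·atan2(1.28472, 1.228) = 1.61593 rad
ℓ = θ/κ = 1.61593/0.81350 = 1.98639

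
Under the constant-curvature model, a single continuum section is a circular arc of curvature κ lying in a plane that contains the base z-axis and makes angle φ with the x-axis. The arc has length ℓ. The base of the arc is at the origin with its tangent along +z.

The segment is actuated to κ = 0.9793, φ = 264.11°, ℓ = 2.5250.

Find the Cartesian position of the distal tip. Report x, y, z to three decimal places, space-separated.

θ = κ·ℓ = 0.9793 × 2.5250 = 2.47273 rad
ρ = (1 − cos θ)/κ = (1 − -0.78453)/0.9793 = 1.82225
z = sin θ / κ = 0.62009/0.9793 = 0.63320
x = ρ cos φ = 1.82225 × cos(264.11°) = -0.18700
y = ρ sin φ = 1.82225 × sin(264.11°) = -1.81263

-0.187 -1.813 0.633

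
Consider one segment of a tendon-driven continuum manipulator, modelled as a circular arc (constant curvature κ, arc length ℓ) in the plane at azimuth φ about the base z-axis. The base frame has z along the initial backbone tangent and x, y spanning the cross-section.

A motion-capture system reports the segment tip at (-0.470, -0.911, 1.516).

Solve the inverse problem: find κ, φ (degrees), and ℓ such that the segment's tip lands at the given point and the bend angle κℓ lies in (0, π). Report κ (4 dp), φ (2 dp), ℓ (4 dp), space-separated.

ρ = √(x²+y²) = √(-0.470² + -0.911²) = 1.02510
φ = atan2(y, x) mod 360° = atan2(-0.911, -0.470) = 242.7100°
|p|² = ρ² + z² = 1.02510² + 1.516² = 3.34908
κ = 2ρ / |p|² = 2×1.02510 / 3.34908 = 0.61217
θ = 2·atan2(ρ, z) = 2·atan2(1.02510, 1.516) = 1.18913 rad
ℓ = θ/κ = 1.18913/0.61217 = 1.94249

0.6122 242.71 1.9425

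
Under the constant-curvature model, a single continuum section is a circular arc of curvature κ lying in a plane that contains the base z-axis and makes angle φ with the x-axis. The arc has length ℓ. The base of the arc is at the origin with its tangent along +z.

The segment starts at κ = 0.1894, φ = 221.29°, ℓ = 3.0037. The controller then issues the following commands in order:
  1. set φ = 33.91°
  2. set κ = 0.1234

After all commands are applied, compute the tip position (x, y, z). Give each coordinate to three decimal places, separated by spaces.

initial: κ=0.1894, φ=221.29°, ℓ=3.0037
cmd 1: set φ=33.91° → (κ,φ,ℓ)=(0.1894,33.91°,3.0037) → tip=(0.6902,0.4639,2.8443)
cmd 2: set κ=0.1234 → (κ,φ,ℓ)=(0.1234,33.91°,3.0037) → tip=(0.4567,0.3070,2.9354)

0.457 0.307 2.935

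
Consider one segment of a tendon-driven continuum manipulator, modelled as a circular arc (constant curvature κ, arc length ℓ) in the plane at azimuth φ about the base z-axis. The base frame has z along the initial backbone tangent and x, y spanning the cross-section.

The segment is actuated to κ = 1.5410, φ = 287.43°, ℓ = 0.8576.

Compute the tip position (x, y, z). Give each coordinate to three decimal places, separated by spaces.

θ = κ·ℓ = 1.5410 × 0.8576 = 1.32156 rad
ρ = (1 − cos θ)/κ = (1 − 0.24666)/1.5410 = 0.48886
z = sin θ / κ = 0.96910/1.5410 = 0.62888
x = ρ cos φ = 0.48886 × cos(287.43°) = 0.14643
y = ρ sin φ = 0.48886 × sin(287.43°) = -0.46642

0.146 -0.466 0.629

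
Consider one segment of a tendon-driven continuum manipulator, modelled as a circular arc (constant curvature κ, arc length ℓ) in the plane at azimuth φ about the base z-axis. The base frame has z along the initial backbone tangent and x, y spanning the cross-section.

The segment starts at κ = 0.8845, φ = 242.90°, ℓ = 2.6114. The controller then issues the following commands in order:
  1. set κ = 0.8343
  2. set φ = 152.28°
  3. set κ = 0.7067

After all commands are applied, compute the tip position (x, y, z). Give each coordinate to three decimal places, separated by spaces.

initial: κ=0.8845, φ=242.90°, ℓ=2.6114
cmd 1: set κ=0.8343 → (κ,φ,ℓ)=(0.8343,242.90°,2.6114) → tip=(-0.8579,-1.6764,0.9839)
cmd 2: set φ=152.28° → (κ,φ,ℓ)=(0.8343,152.28°,2.6114) → tip=(-1.6671,0.8760,0.9839)
cmd 3: set κ=0.7067 → (κ,φ,ℓ)=(0.7067,152.28°,2.6114) → tip=(-1.5924,0.8367,1.3620)

-1.592 0.837 1.362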